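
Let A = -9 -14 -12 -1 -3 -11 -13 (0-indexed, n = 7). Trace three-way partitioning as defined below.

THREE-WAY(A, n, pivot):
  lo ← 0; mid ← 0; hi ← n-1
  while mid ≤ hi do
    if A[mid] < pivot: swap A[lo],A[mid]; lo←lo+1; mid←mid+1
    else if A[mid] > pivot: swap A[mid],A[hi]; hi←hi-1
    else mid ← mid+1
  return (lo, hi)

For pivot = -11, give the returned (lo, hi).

(3, 3)

lo=0 mid=0 hi=6
-9>-11: swap(0,6), hi=5 ⇒ -13 -14 -12 -1 -3 -11 -9
-13<-11: swap(0,0), lo=1 mid=1 ⇒ -13 -14 -12 -1 -3 -11 -9
-14<-11: swap(1,1), lo=2 mid=2 ⇒ -13 -14 -12 -1 -3 -11 -9
-12<-11: swap(2,2), lo=3 mid=3 ⇒ -13 -14 -12 -1 -3 -11 -9
-1>-11: swap(3,5), hi=4 ⇒ -13 -14 -12 -11 -3 -1 -9
-11=-11: mid=4
-3>-11: swap(4,4), hi=3 ⇒ -13 -14 -12 -11 -3 -1 -9
done. lo=3 hi=3; A=-13 -14 -12 -11 -3 -1 -9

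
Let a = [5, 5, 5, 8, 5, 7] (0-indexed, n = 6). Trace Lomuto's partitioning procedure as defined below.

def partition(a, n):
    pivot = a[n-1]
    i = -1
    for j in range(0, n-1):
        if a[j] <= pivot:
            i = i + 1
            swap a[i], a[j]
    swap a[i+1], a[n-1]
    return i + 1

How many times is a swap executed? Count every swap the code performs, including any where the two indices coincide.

5

pivot = a[5] = 7; i = -1
j=0: a[0]=5 ≤ 7 → i=0, swap a[0],a[0] (no change) → [5, 5, 5, 8, 5, 7]
j=1: a[1]=5 ≤ 7 → i=1, swap a[1],a[1] (no change) → [5, 5, 5, 8, 5, 7]
j=2: a[2]=5 ≤ 7 → i=2, swap a[2],a[2] (no change) → [5, 5, 5, 8, 5, 7]
j=3: a[3]=8 > 7 → no swap
j=4: a[4]=5 ≤ 7 → i=3, swap a[3],a[4] → [5, 5, 5, 5, 8, 7]
final swap a[4],a[5] → [5, 5, 5, 5, 7, 8]; return 4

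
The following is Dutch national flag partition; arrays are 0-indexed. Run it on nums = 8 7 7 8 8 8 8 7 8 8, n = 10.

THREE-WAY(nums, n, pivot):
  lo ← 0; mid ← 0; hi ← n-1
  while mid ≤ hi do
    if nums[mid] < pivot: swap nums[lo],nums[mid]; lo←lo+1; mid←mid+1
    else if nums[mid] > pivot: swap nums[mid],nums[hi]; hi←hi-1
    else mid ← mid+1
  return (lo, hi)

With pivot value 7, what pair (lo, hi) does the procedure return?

(0, 2)

lo=0 mid=0 hi=9
8>7: swap(0,9), hi=8 ⇒ 8 7 7 8 8 8 8 7 8 8
8>7: swap(0,8), hi=7 ⇒ 8 7 7 8 8 8 8 7 8 8
8>7: swap(0,7), hi=6 ⇒ 7 7 7 8 8 8 8 8 8 8
7=7: mid=1
7=7: mid=2
7=7: mid=3
8>7: swap(3,6), hi=5 ⇒ 7 7 7 8 8 8 8 8 8 8
8>7: swap(3,5), hi=4 ⇒ 7 7 7 8 8 8 8 8 8 8
8>7: swap(3,4), hi=3 ⇒ 7 7 7 8 8 8 8 8 8 8
8>7: swap(3,3), hi=2 ⇒ 7 7 7 8 8 8 8 8 8 8
done. lo=0 hi=2; nums=7 7 7 8 8 8 8 8 8 8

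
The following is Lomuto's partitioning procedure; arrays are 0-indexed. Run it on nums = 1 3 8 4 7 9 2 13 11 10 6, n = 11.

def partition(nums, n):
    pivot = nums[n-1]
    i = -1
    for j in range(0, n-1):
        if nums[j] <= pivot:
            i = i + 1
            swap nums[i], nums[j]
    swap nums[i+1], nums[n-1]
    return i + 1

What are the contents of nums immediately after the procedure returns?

pivot=6, i=-1
j=0: 1≤6, i=0, swap(0,0) ⇒ 1 3 8 4 7 9 2 13 11 10 6
j=1: 3≤6, i=1, swap(1,1) ⇒ 1 3 8 4 7 9 2 13 11 10 6
j=2: 8>6, skip
j=3: 4≤6, i=2, swap(2,3) ⇒ 1 3 4 8 7 9 2 13 11 10 6
j=4: 7>6, skip
j=5: 9>6, skip
j=6: 2≤6, i=3, swap(3,6) ⇒ 1 3 4 2 7 9 8 13 11 10 6
j=7: 13>6, skip
j=8: 11>6, skip
j=9: 10>6, skip
swap(4,10) ⇒ 1 3 4 2 6 9 8 13 11 10 7; return 4

1 3 4 2 6 9 8 13 11 10 7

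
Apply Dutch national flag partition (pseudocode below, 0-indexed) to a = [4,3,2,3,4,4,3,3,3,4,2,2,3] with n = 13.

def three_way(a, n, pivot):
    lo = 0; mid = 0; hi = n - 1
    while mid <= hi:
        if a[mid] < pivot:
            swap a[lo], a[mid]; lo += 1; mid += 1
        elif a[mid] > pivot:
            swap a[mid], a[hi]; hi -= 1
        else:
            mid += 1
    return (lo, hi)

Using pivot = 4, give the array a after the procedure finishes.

[3,2,3,3,3,3,2,2,3,4,4,4,4]

pivot = 4; lo=0, mid=0, hi=12
a[mid]=4=4: mid=1
a[mid]=3<4: swap a[0],a[1]; lo=1,mid=2 → [3,4,2,3,4,4,3,3,3,4,2,2,3]
a[mid]=2<4: swap a[1],a[2]; lo=2,mid=3 → [3,2,4,3,4,4,3,3,3,4,2,2,3]
a[mid]=3<4: swap a[2],a[3]; lo=3,mid=4 → [3,2,3,4,4,4,3,3,3,4,2,2,3]
a[mid]=4=4: mid=5
a[mid]=4=4: mid=6
a[mid]=3<4: swap a[3],a[6]; lo=4,mid=7 → [3,2,3,3,4,4,4,3,3,4,2,2,3]
a[mid]=3<4: swap a[4],a[7]; lo=5,mid=8 → [3,2,3,3,3,4,4,4,3,4,2,2,3]
a[mid]=3<4: swap a[5],a[8]; lo=6,mid=9 → [3,2,3,3,3,3,4,4,4,4,2,2,3]
a[mid]=4=4: mid=10
a[mid]=2<4: swap a[6],a[10]; lo=7,mid=11 → [3,2,3,3,3,3,2,4,4,4,4,2,3]
a[mid]=2<4: swap a[7],a[11]; lo=8,mid=12 → [3,2,3,3,3,3,2,2,4,4,4,4,3]
a[mid]=3<4: swap a[8],a[12]; lo=9,mid=13 → [3,2,3,3,3,3,2,2,3,4,4,4,4]
end: lo=9, hi=12; a = [3,2,3,3,3,3,2,2,3,4,4,4,4]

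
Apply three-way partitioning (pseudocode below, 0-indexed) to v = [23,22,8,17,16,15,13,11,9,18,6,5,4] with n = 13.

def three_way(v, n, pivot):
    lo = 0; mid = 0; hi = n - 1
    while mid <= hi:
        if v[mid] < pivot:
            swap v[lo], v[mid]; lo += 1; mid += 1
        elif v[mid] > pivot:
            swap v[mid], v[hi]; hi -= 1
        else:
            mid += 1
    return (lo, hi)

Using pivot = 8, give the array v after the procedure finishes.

pivot = 8; lo=0, mid=0, hi=12
v[mid]=23>8: swap v[0],v[12]; hi=11 → [4,22,8,17,16,15,13,11,9,18,6,5,23]
v[mid]=4<8: swap v[0],v[0]; lo=1,mid=1 → [4,22,8,17,16,15,13,11,9,18,6,5,23]
v[mid]=22>8: swap v[1],v[11]; hi=10 → [4,5,8,17,16,15,13,11,9,18,6,22,23]
v[mid]=5<8: swap v[1],v[1]; lo=2,mid=2 → [4,5,8,17,16,15,13,11,9,18,6,22,23]
v[mid]=8=8: mid=3
v[mid]=17>8: swap v[3],v[10]; hi=9 → [4,5,8,6,16,15,13,11,9,18,17,22,23]
v[mid]=6<8: swap v[2],v[3]; lo=3,mid=4 → [4,5,6,8,16,15,13,11,9,18,17,22,23]
v[mid]=16>8: swap v[4],v[9]; hi=8 → [4,5,6,8,18,15,13,11,9,16,17,22,23]
v[mid]=18>8: swap v[4],v[8]; hi=7 → [4,5,6,8,9,15,13,11,18,16,17,22,23]
v[mid]=9>8: swap v[4],v[7]; hi=6 → [4,5,6,8,11,15,13,9,18,16,17,22,23]
v[mid]=11>8: swap v[4],v[6]; hi=5 → [4,5,6,8,13,15,11,9,18,16,17,22,23]
v[mid]=13>8: swap v[4],v[5]; hi=4 → [4,5,6,8,15,13,11,9,18,16,17,22,23]
v[mid]=15>8: swap v[4],v[4]; hi=3 → [4,5,6,8,15,13,11,9,18,16,17,22,23]
end: lo=3, hi=3; v = [4,5,6,8,15,13,11,9,18,16,17,22,23]

[4,5,6,8,15,13,11,9,18,16,17,22,23]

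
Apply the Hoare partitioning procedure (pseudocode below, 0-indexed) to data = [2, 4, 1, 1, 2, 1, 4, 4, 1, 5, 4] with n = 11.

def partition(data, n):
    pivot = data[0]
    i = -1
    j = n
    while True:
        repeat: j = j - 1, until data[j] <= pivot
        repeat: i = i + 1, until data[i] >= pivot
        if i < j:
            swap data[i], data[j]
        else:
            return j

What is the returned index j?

4

pivot = data[0] = 2; i = -1, j = 11
j→8 (data[8]=1≤2), i→0 (data[0]=2≥2); i<j, swap → [1, 4, 1, 1, 2, 1, 4, 4, 2, 5, 4]
j→5 (data[5]=1≤2), i→1 (data[1]=4≥2); i<j, swap → [1, 1, 1, 1, 2, 4, 4, 4, 2, 5, 4]
j→4, i→4; i≥j, return j=4. data = [1, 1, 1, 1, 2, 4, 4, 4, 2, 5, 4]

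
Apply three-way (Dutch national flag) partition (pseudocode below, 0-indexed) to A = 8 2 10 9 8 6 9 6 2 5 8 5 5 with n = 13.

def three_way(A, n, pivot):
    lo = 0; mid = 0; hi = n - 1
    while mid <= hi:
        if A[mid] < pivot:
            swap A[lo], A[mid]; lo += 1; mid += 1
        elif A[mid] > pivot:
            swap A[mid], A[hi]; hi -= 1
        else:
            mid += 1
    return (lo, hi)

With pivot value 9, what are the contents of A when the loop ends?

pivot = 9; lo=0, mid=0, hi=12
A[mid]=8<9: swap A[0],A[0]; lo=1,mid=1 → 8 2 10 9 8 6 9 6 2 5 8 5 5
A[mid]=2<9: swap A[1],A[1]; lo=2,mid=2 → 8 2 10 9 8 6 9 6 2 5 8 5 5
A[mid]=10>9: swap A[2],A[12]; hi=11 → 8 2 5 9 8 6 9 6 2 5 8 5 10
A[mid]=5<9: swap A[2],A[2]; lo=3,mid=3 → 8 2 5 9 8 6 9 6 2 5 8 5 10
A[mid]=9=9: mid=4
A[mid]=8<9: swap A[3],A[4]; lo=4,mid=5 → 8 2 5 8 9 6 9 6 2 5 8 5 10
A[mid]=6<9: swap A[4],A[5]; lo=5,mid=6 → 8 2 5 8 6 9 9 6 2 5 8 5 10
A[mid]=9=9: mid=7
A[mid]=6<9: swap A[5],A[7]; lo=6,mid=8 → 8 2 5 8 6 6 9 9 2 5 8 5 10
A[mid]=2<9: swap A[6],A[8]; lo=7,mid=9 → 8 2 5 8 6 6 2 9 9 5 8 5 10
A[mid]=5<9: swap A[7],A[9]; lo=8,mid=10 → 8 2 5 8 6 6 2 5 9 9 8 5 10
A[mid]=8<9: swap A[8],A[10]; lo=9,mid=11 → 8 2 5 8 6 6 2 5 8 9 9 5 10
A[mid]=5<9: swap A[9],A[11]; lo=10,mid=12 → 8 2 5 8 6 6 2 5 8 5 9 9 10
end: lo=10, hi=11; A = 8 2 5 8 6 6 2 5 8 5 9 9 10

8 2 5 8 6 6 2 5 8 5 9 9 10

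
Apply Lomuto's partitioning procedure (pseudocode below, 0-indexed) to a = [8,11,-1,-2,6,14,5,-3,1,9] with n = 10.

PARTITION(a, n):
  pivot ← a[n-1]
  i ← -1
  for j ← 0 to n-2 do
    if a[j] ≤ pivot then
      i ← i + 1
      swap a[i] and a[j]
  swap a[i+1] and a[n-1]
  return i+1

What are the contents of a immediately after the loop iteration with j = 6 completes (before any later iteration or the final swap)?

[8,-1,-2,6,5,14,11,-3,1,9]

pivot = a[9] = 9; i = -1
j=0: a[0]=8 ≤ 9 → i=0, swap a[0],a[0] (no change) → [8,11,-1,-2,6,14,5,-3,1,9]
j=1: a[1]=11 > 9 → no swap
j=2: a[2]=-1 ≤ 9 → i=1, swap a[1],a[2] → [8,-1,11,-2,6,14,5,-3,1,9]
j=3: a[3]=-2 ≤ 9 → i=2, swap a[2],a[3] → [8,-1,-2,11,6,14,5,-3,1,9]
j=4: a[4]=6 ≤ 9 → i=3, swap a[3],a[4] → [8,-1,-2,6,11,14,5,-3,1,9]
j=5: a[5]=14 > 9 → no swap
j=6: a[6]=5 ≤ 9 → i=4, swap a[4],a[6] → [8,-1,-2,6,5,14,11,-3,1,9]
(after j=6) a = [8,-1,-2,6,5,14,11,-3,1,9]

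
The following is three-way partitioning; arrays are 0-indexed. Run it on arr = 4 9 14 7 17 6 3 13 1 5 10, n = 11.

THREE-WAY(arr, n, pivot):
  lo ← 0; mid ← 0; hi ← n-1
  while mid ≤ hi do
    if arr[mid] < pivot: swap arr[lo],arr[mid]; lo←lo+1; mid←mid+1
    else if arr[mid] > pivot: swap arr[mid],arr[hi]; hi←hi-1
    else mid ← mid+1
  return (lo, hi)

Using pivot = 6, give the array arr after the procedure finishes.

4 5 1 3 6 17 13 7 14 10 9

lo=0 mid=0 hi=10
4<6: swap(0,0), lo=1 mid=1 ⇒ 4 9 14 7 17 6 3 13 1 5 10
9>6: swap(1,10), hi=9 ⇒ 4 10 14 7 17 6 3 13 1 5 9
10>6: swap(1,9), hi=8 ⇒ 4 5 14 7 17 6 3 13 1 10 9
5<6: swap(1,1), lo=2 mid=2 ⇒ 4 5 14 7 17 6 3 13 1 10 9
14>6: swap(2,8), hi=7 ⇒ 4 5 1 7 17 6 3 13 14 10 9
1<6: swap(2,2), lo=3 mid=3 ⇒ 4 5 1 7 17 6 3 13 14 10 9
7>6: swap(3,7), hi=6 ⇒ 4 5 1 13 17 6 3 7 14 10 9
13>6: swap(3,6), hi=5 ⇒ 4 5 1 3 17 6 13 7 14 10 9
3<6: swap(3,3), lo=4 mid=4 ⇒ 4 5 1 3 17 6 13 7 14 10 9
17>6: swap(4,5), hi=4 ⇒ 4 5 1 3 6 17 13 7 14 10 9
6=6: mid=5
done. lo=4 hi=4; arr=4 5 1 3 6 17 13 7 14 10 9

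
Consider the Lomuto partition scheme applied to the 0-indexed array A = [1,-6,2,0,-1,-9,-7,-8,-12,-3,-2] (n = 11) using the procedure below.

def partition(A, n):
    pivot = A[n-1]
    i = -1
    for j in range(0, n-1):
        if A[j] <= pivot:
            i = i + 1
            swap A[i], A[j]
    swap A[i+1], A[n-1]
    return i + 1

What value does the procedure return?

6

pivot = A[10] = -2; i = -1
j=0: A[0]=1 > -2 → no swap
j=1: A[1]=-6 ≤ -2 → i=0, swap A[0],A[1] → [-6,1,2,0,-1,-9,-7,-8,-12,-3,-2]
j=2: A[2]=2 > -2 → no swap
j=3: A[3]=0 > -2 → no swap
j=4: A[4]=-1 > -2 → no swap
j=5: A[5]=-9 ≤ -2 → i=1, swap A[1],A[5] → [-6,-9,2,0,-1,1,-7,-8,-12,-3,-2]
j=6: A[6]=-7 ≤ -2 → i=2, swap A[2],A[6] → [-6,-9,-7,0,-1,1,2,-8,-12,-3,-2]
j=7: A[7]=-8 ≤ -2 → i=3, swap A[3],A[7] → [-6,-9,-7,-8,-1,1,2,0,-12,-3,-2]
j=8: A[8]=-12 ≤ -2 → i=4, swap A[4],A[8] → [-6,-9,-7,-8,-12,1,2,0,-1,-3,-2]
j=9: A[9]=-3 ≤ -2 → i=5, swap A[5],A[9] → [-6,-9,-7,-8,-12,-3,2,0,-1,1,-2]
final swap A[6],A[10] → [-6,-9,-7,-8,-12,-3,-2,0,-1,1,2]; return 6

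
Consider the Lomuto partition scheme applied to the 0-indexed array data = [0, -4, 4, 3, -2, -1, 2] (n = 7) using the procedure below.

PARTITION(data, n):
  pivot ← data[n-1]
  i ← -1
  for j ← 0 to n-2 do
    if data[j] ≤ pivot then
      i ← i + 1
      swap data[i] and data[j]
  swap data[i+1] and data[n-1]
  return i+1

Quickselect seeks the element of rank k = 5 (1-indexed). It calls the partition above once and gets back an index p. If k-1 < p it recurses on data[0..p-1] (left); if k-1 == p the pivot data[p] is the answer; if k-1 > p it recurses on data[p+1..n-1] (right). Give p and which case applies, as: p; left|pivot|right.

pivot=2, i=-1
j=0: 0≤2, i=0, swap(0,0) ⇒ [0, -4, 4, 3, -2, -1, 2]
j=1: -4≤2, i=1, swap(1,1) ⇒ [0, -4, 4, 3, -2, -1, 2]
j=2: 4>2, skip
j=3: 3>2, skip
j=4: -2≤2, i=2, swap(2,4) ⇒ [0, -4, -2, 3, 4, -1, 2]
j=5: -1≤2, i=3, swap(3,5) ⇒ [0, -4, -2, -1, 4, 3, 2]
swap(4,6) ⇒ [0, -4, -2, -1, 2, 3, 4]; return 4
p = 4; k-1 = 4 == 4 ⇒ pivot

4; pivot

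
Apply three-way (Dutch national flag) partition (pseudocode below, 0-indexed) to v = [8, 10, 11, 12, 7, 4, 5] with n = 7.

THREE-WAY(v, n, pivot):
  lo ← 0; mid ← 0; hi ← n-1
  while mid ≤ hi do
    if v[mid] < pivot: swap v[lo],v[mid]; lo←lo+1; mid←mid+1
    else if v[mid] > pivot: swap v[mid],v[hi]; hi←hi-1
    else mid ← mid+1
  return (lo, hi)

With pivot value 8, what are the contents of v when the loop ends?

lo=0 mid=0 hi=6
8=8: mid=1
10>8: swap(1,6), hi=5 ⇒ [8, 5, 11, 12, 7, 4, 10]
5<8: swap(0,1), lo=1 mid=2 ⇒ [5, 8, 11, 12, 7, 4, 10]
11>8: swap(2,5), hi=4 ⇒ [5, 8, 4, 12, 7, 11, 10]
4<8: swap(1,2), lo=2 mid=3 ⇒ [5, 4, 8, 12, 7, 11, 10]
12>8: swap(3,4), hi=3 ⇒ [5, 4, 8, 7, 12, 11, 10]
7<8: swap(2,3), lo=3 mid=4 ⇒ [5, 4, 7, 8, 12, 11, 10]
done. lo=3 hi=3; v=[5, 4, 7, 8, 12, 11, 10]

[5, 4, 7, 8, 12, 11, 10]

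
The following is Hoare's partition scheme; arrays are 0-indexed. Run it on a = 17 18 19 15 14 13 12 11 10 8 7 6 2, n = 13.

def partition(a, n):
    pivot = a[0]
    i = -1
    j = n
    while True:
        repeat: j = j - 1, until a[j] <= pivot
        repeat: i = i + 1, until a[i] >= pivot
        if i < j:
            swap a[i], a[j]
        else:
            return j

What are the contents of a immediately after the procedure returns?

2 6 7 15 14 13 12 11 10 8 19 18 17

pivot=17
j stops at 12 (2), i stops at 0 (17); swap ⇒ 2 18 19 15 14 13 12 11 10 8 7 6 17
j stops at 11 (6), i stops at 1 (18); swap ⇒ 2 6 19 15 14 13 12 11 10 8 7 18 17
j stops at 10 (7), i stops at 2 (19); swap ⇒ 2 6 7 15 14 13 12 11 10 8 19 18 17
j stops at 9, i stops at 10; i≥j ⇒ return 9. a=2 6 7 15 14 13 12 11 10 8 19 18 17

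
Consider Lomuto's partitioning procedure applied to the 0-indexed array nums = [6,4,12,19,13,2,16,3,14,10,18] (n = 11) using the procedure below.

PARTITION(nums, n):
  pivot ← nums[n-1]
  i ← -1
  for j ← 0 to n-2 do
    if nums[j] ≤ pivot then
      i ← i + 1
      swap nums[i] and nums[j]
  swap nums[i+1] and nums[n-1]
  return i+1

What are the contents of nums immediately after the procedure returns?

pivot=18, i=-1
j=0: 6≤18, i=0, swap(0,0) ⇒ [6,4,12,19,13,2,16,3,14,10,18]
j=1: 4≤18, i=1, swap(1,1) ⇒ [6,4,12,19,13,2,16,3,14,10,18]
j=2: 12≤18, i=2, swap(2,2) ⇒ [6,4,12,19,13,2,16,3,14,10,18]
j=3: 19>18, skip
j=4: 13≤18, i=3, swap(3,4) ⇒ [6,4,12,13,19,2,16,3,14,10,18]
j=5: 2≤18, i=4, swap(4,5) ⇒ [6,4,12,13,2,19,16,3,14,10,18]
j=6: 16≤18, i=5, swap(5,6) ⇒ [6,4,12,13,2,16,19,3,14,10,18]
j=7: 3≤18, i=6, swap(6,7) ⇒ [6,4,12,13,2,16,3,19,14,10,18]
j=8: 14≤18, i=7, swap(7,8) ⇒ [6,4,12,13,2,16,3,14,19,10,18]
j=9: 10≤18, i=8, swap(8,9) ⇒ [6,4,12,13,2,16,3,14,10,19,18]
swap(9,10) ⇒ [6,4,12,13,2,16,3,14,10,18,19]; return 9

[6,4,12,13,2,16,3,14,10,18,19]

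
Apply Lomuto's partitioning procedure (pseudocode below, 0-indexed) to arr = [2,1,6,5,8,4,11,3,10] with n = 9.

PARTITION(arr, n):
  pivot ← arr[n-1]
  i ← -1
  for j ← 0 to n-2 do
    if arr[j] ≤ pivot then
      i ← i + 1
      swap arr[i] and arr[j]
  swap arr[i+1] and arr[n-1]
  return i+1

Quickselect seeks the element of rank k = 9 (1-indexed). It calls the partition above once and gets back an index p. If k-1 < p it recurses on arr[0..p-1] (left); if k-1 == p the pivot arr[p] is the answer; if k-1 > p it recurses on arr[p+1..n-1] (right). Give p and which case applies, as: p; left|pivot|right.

pivot=10, i=-1
j=0: 2≤10, i=0, swap(0,0) ⇒ [2,1,6,5,8,4,11,3,10]
j=1: 1≤10, i=1, swap(1,1) ⇒ [2,1,6,5,8,4,11,3,10]
j=2: 6≤10, i=2, swap(2,2) ⇒ [2,1,6,5,8,4,11,3,10]
j=3: 5≤10, i=3, swap(3,3) ⇒ [2,1,6,5,8,4,11,3,10]
j=4: 8≤10, i=4, swap(4,4) ⇒ [2,1,6,5,8,4,11,3,10]
j=5: 4≤10, i=5, swap(5,5) ⇒ [2,1,6,5,8,4,11,3,10]
j=6: 11>10, skip
j=7: 3≤10, i=6, swap(6,7) ⇒ [2,1,6,5,8,4,3,11,10]
swap(7,8) ⇒ [2,1,6,5,8,4,3,10,11]; return 7
p = 7; k-1 = 8 > 7 ⇒ right

7; right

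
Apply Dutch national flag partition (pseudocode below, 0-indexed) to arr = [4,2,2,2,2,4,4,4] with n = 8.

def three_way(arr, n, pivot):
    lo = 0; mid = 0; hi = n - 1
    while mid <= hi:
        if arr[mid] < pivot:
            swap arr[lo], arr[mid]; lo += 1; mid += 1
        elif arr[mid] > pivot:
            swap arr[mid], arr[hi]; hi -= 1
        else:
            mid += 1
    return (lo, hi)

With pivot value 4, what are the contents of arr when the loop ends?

lo=0 mid=0 hi=7
4=4: mid=1
2<4: swap(0,1), lo=1 mid=2 ⇒ [2,4,2,2,2,4,4,4]
2<4: swap(1,2), lo=2 mid=3 ⇒ [2,2,4,2,2,4,4,4]
2<4: swap(2,3), lo=3 mid=4 ⇒ [2,2,2,4,2,4,4,4]
2<4: swap(3,4), lo=4 mid=5 ⇒ [2,2,2,2,4,4,4,4]
4=4: mid=6
4=4: mid=7
4=4: mid=8
done. lo=4 hi=7; arr=[2,2,2,2,4,4,4,4]

[2,2,2,2,4,4,4,4]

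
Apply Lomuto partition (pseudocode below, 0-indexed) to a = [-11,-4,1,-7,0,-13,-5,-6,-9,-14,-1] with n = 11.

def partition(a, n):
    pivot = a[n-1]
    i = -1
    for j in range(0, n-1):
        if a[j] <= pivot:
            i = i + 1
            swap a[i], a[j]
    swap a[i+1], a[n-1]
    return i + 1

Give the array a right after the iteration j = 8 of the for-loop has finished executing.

pivot = a[10] = -1; i = -1
j=0: a[0]=-11 ≤ -1 → i=0, swap a[0],a[0] (no change) → [-11,-4,1,-7,0,-13,-5,-6,-9,-14,-1]
j=1: a[1]=-4 ≤ -1 → i=1, swap a[1],a[1] (no change) → [-11,-4,1,-7,0,-13,-5,-6,-9,-14,-1]
j=2: a[2]=1 > -1 → no swap
j=3: a[3]=-7 ≤ -1 → i=2, swap a[2],a[3] → [-11,-4,-7,1,0,-13,-5,-6,-9,-14,-1]
j=4: a[4]=0 > -1 → no swap
j=5: a[5]=-13 ≤ -1 → i=3, swap a[3],a[5] → [-11,-4,-7,-13,0,1,-5,-6,-9,-14,-1]
j=6: a[6]=-5 ≤ -1 → i=4, swap a[4],a[6] → [-11,-4,-7,-13,-5,1,0,-6,-9,-14,-1]
j=7: a[7]=-6 ≤ -1 → i=5, swap a[5],a[7] → [-11,-4,-7,-13,-5,-6,0,1,-9,-14,-1]
j=8: a[8]=-9 ≤ -1 → i=6, swap a[6],a[8] → [-11,-4,-7,-13,-5,-6,-9,1,0,-14,-1]
(after j=8) a = [-11,-4,-7,-13,-5,-6,-9,1,0,-14,-1]

[-11,-4,-7,-13,-5,-6,-9,1,0,-14,-1]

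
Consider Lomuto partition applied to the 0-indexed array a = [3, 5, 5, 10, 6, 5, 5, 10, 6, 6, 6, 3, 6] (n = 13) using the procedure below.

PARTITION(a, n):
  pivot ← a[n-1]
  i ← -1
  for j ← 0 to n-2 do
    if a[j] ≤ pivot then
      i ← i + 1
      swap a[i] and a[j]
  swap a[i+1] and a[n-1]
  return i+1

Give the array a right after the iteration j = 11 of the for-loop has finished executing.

pivot = a[12] = 6; i = -1
j=0: a[0]=3 ≤ 6 → i=0, swap a[0],a[0] (no change) → [3, 5, 5, 10, 6, 5, 5, 10, 6, 6, 6, 3, 6]
j=1: a[1]=5 ≤ 6 → i=1, swap a[1],a[1] (no change) → [3, 5, 5, 10, 6, 5, 5, 10, 6, 6, 6, 3, 6]
j=2: a[2]=5 ≤ 6 → i=2, swap a[2],a[2] (no change) → [3, 5, 5, 10, 6, 5, 5, 10, 6, 6, 6, 3, 6]
j=3: a[3]=10 > 6 → no swap
j=4: a[4]=6 ≤ 6 → i=3, swap a[3],a[4] → [3, 5, 5, 6, 10, 5, 5, 10, 6, 6, 6, 3, 6]
j=5: a[5]=5 ≤ 6 → i=4, swap a[4],a[5] → [3, 5, 5, 6, 5, 10, 5, 10, 6, 6, 6, 3, 6]
j=6: a[6]=5 ≤ 6 → i=5, swap a[5],a[6] → [3, 5, 5, 6, 5, 5, 10, 10, 6, 6, 6, 3, 6]
j=7: a[7]=10 > 6 → no swap
j=8: a[8]=6 ≤ 6 → i=6, swap a[6],a[8] → [3, 5, 5, 6, 5, 5, 6, 10, 10, 6, 6, 3, 6]
j=9: a[9]=6 ≤ 6 → i=7, swap a[7],a[9] → [3, 5, 5, 6, 5, 5, 6, 6, 10, 10, 6, 3, 6]
j=10: a[10]=6 ≤ 6 → i=8, swap a[8],a[10] → [3, 5, 5, 6, 5, 5, 6, 6, 6, 10, 10, 3, 6]
j=11: a[11]=3 ≤ 6 → i=9, swap a[9],a[11] → [3, 5, 5, 6, 5, 5, 6, 6, 6, 3, 10, 10, 6]
(after j=11) a = [3, 5, 5, 6, 5, 5, 6, 6, 6, 3, 10, 10, 6]

[3, 5, 5, 6, 5, 5, 6, 6, 6, 3, 10, 10, 6]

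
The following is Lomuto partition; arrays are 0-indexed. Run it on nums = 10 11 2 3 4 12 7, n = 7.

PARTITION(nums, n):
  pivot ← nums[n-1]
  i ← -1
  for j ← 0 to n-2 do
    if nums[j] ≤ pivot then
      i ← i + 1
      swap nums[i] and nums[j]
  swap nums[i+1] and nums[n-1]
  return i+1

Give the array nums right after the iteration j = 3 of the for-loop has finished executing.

2 3 10 11 4 12 7

pivot = nums[6] = 7; i = -1
j=0: nums[0]=10 > 7 → no swap
j=1: nums[1]=11 > 7 → no swap
j=2: nums[2]=2 ≤ 7 → i=0, swap nums[0],nums[2] → 2 11 10 3 4 12 7
j=3: nums[3]=3 ≤ 7 → i=1, swap nums[1],nums[3] → 2 3 10 11 4 12 7
(after j=3) nums = 2 3 10 11 4 12 7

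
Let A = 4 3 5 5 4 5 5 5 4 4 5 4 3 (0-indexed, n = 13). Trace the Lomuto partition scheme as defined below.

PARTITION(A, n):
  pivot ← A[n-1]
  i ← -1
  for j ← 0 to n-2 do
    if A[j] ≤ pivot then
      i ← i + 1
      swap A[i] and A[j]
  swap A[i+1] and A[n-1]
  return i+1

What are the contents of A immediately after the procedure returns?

3 3 5 5 4 5 5 5 4 4 5 4 4

pivot = A[12] = 3; i = -1
j=0: A[0]=4 > 3 → no swap
j=1: A[1]=3 ≤ 3 → i=0, swap A[0],A[1] → 3 4 5 5 4 5 5 5 4 4 5 4 3
j=2: A[2]=5 > 3 → no swap
j=3: A[3]=5 > 3 → no swap
j=4: A[4]=4 > 3 → no swap
j=5: A[5]=5 > 3 → no swap
j=6: A[6]=5 > 3 → no swap
j=7: A[7]=5 > 3 → no swap
j=8: A[8]=4 > 3 → no swap
j=9: A[9]=4 > 3 → no swap
j=10: A[10]=5 > 3 → no swap
j=11: A[11]=4 > 3 → no swap
final swap A[1],A[12] → 3 3 5 5 4 5 5 5 4 4 5 4 4; return 1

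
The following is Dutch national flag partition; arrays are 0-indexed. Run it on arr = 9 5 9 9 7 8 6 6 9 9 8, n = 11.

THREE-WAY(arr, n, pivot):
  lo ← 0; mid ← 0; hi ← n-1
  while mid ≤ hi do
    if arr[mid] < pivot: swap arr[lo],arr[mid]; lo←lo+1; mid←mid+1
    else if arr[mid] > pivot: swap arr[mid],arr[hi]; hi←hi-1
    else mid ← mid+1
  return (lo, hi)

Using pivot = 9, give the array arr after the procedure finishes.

5 7 8 6 6 8 9 9 9 9 9

lo=0 mid=0 hi=10
9=9: mid=1
5<9: swap(0,1), lo=1 mid=2 ⇒ 5 9 9 9 7 8 6 6 9 9 8
9=9: mid=3
9=9: mid=4
7<9: swap(1,4), lo=2 mid=5 ⇒ 5 7 9 9 9 8 6 6 9 9 8
8<9: swap(2,5), lo=3 mid=6 ⇒ 5 7 8 9 9 9 6 6 9 9 8
6<9: swap(3,6), lo=4 mid=7 ⇒ 5 7 8 6 9 9 9 6 9 9 8
6<9: swap(4,7), lo=5 mid=8 ⇒ 5 7 8 6 6 9 9 9 9 9 8
9=9: mid=9
9=9: mid=10
8<9: swap(5,10), lo=6 mid=11 ⇒ 5 7 8 6 6 8 9 9 9 9 9
done. lo=6 hi=10; arr=5 7 8 6 6 8 9 9 9 9 9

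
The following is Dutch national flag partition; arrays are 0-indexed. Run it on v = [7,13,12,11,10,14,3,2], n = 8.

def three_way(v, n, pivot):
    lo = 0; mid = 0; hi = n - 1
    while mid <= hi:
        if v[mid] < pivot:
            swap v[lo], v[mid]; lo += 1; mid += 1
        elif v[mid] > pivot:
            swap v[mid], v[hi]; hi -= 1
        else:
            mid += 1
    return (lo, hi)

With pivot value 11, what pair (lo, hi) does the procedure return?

pivot = 11; lo=0, mid=0, hi=7
v[mid]=7<11: swap v[0],v[0]; lo=1,mid=1 → [7,13,12,11,10,14,3,2]
v[mid]=13>11: swap v[1],v[7]; hi=6 → [7,2,12,11,10,14,3,13]
v[mid]=2<11: swap v[1],v[1]; lo=2,mid=2 → [7,2,12,11,10,14,3,13]
v[mid]=12>11: swap v[2],v[6]; hi=5 → [7,2,3,11,10,14,12,13]
v[mid]=3<11: swap v[2],v[2]; lo=3,mid=3 → [7,2,3,11,10,14,12,13]
v[mid]=11=11: mid=4
v[mid]=10<11: swap v[3],v[4]; lo=4,mid=5 → [7,2,3,10,11,14,12,13]
v[mid]=14>11: swap v[5],v[5]; hi=4 → [7,2,3,10,11,14,12,13]
end: lo=4, hi=4; v = [7,2,3,10,11,14,12,13]

(4, 4)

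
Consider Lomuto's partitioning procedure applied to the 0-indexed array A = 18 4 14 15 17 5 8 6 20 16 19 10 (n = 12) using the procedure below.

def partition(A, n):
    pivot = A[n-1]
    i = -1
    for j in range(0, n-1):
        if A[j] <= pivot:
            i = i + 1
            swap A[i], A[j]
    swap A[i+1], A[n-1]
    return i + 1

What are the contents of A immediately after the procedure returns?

pivot=10, i=-1
j=0: 18>10, skip
j=1: 4≤10, i=0, swap(0,1) ⇒ 4 18 14 15 17 5 8 6 20 16 19 10
j=2: 14>10, skip
j=3: 15>10, skip
j=4: 17>10, skip
j=5: 5≤10, i=1, swap(1,5) ⇒ 4 5 14 15 17 18 8 6 20 16 19 10
j=6: 8≤10, i=2, swap(2,6) ⇒ 4 5 8 15 17 18 14 6 20 16 19 10
j=7: 6≤10, i=3, swap(3,7) ⇒ 4 5 8 6 17 18 14 15 20 16 19 10
j=8: 20>10, skip
j=9: 16>10, skip
j=10: 19>10, skip
swap(4,11) ⇒ 4 5 8 6 10 18 14 15 20 16 19 17; return 4

4 5 8 6 10 18 14 15 20 16 19 17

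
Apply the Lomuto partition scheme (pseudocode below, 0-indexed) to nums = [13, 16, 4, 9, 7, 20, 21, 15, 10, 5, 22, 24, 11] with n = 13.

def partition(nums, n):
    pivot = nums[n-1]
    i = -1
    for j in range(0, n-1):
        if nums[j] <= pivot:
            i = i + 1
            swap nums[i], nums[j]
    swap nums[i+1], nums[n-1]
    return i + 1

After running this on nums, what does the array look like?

[4, 9, 7, 10, 5, 11, 21, 15, 16, 13, 22, 24, 20]

pivot = nums[12] = 11; i = -1
j=0: nums[0]=13 > 11 → no swap
j=1: nums[1]=16 > 11 → no swap
j=2: nums[2]=4 ≤ 11 → i=0, swap nums[0],nums[2] → [4, 16, 13, 9, 7, 20, 21, 15, 10, 5, 22, 24, 11]
j=3: nums[3]=9 ≤ 11 → i=1, swap nums[1],nums[3] → [4, 9, 13, 16, 7, 20, 21, 15, 10, 5, 22, 24, 11]
j=4: nums[4]=7 ≤ 11 → i=2, swap nums[2],nums[4] → [4, 9, 7, 16, 13, 20, 21, 15, 10, 5, 22, 24, 11]
j=5: nums[5]=20 > 11 → no swap
j=6: nums[6]=21 > 11 → no swap
j=7: nums[7]=15 > 11 → no swap
j=8: nums[8]=10 ≤ 11 → i=3, swap nums[3],nums[8] → [4, 9, 7, 10, 13, 20, 21, 15, 16, 5, 22, 24, 11]
j=9: nums[9]=5 ≤ 11 → i=4, swap nums[4],nums[9] → [4, 9, 7, 10, 5, 20, 21, 15, 16, 13, 22, 24, 11]
j=10: nums[10]=22 > 11 → no swap
j=11: nums[11]=24 > 11 → no swap
final swap nums[5],nums[12] → [4, 9, 7, 10, 5, 11, 21, 15, 16, 13, 22, 24, 20]; return 5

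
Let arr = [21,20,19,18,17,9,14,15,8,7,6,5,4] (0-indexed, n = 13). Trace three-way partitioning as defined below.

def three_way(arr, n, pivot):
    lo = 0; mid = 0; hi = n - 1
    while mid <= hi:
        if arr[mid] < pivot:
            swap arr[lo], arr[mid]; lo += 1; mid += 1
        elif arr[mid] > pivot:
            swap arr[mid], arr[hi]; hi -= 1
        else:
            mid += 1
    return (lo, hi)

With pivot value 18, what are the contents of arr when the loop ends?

lo=0 mid=0 hi=12
21>18: swap(0,12), hi=11 ⇒ [4,20,19,18,17,9,14,15,8,7,6,5,21]
4<18: swap(0,0), lo=1 mid=1 ⇒ [4,20,19,18,17,9,14,15,8,7,6,5,21]
20>18: swap(1,11), hi=10 ⇒ [4,5,19,18,17,9,14,15,8,7,6,20,21]
5<18: swap(1,1), lo=2 mid=2 ⇒ [4,5,19,18,17,9,14,15,8,7,6,20,21]
19>18: swap(2,10), hi=9 ⇒ [4,5,6,18,17,9,14,15,8,7,19,20,21]
6<18: swap(2,2), lo=3 mid=3 ⇒ [4,5,6,18,17,9,14,15,8,7,19,20,21]
18=18: mid=4
17<18: swap(3,4), lo=4 mid=5 ⇒ [4,5,6,17,18,9,14,15,8,7,19,20,21]
9<18: swap(4,5), lo=5 mid=6 ⇒ [4,5,6,17,9,18,14,15,8,7,19,20,21]
14<18: swap(5,6), lo=6 mid=7 ⇒ [4,5,6,17,9,14,18,15,8,7,19,20,21]
15<18: swap(6,7), lo=7 mid=8 ⇒ [4,5,6,17,9,14,15,18,8,7,19,20,21]
8<18: swap(7,8), lo=8 mid=9 ⇒ [4,5,6,17,9,14,15,8,18,7,19,20,21]
7<18: swap(8,9), lo=9 mid=10 ⇒ [4,5,6,17,9,14,15,8,7,18,19,20,21]
done. lo=9 hi=9; arr=[4,5,6,17,9,14,15,8,7,18,19,20,21]

[4,5,6,17,9,14,15,8,7,18,19,20,21]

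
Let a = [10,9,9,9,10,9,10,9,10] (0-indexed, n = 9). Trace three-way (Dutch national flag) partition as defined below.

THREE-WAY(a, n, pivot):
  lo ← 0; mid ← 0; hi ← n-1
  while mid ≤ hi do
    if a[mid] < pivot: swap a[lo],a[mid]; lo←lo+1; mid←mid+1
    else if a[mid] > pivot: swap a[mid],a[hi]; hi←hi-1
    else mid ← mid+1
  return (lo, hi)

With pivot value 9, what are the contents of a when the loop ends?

[9,9,9,9,9,10,10,10,10]

lo=0 mid=0 hi=8
10>9: swap(0,8), hi=7 ⇒ [10,9,9,9,10,9,10,9,10]
10>9: swap(0,7), hi=6 ⇒ [9,9,9,9,10,9,10,10,10]
9=9: mid=1
9=9: mid=2
9=9: mid=3
9=9: mid=4
10>9: swap(4,6), hi=5 ⇒ [9,9,9,9,10,9,10,10,10]
10>9: swap(4,5), hi=4 ⇒ [9,9,9,9,9,10,10,10,10]
9=9: mid=5
done. lo=0 hi=4; a=[9,9,9,9,9,10,10,10,10]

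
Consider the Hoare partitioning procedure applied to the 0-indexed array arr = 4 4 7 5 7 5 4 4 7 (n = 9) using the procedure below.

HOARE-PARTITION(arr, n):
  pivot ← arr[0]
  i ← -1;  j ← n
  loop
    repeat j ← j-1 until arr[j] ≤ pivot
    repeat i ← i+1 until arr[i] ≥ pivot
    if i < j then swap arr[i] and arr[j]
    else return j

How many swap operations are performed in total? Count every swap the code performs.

2

pivot = arr[0] = 4; i = -1, j = 9
j→7 (arr[7]=4≤4), i→0 (arr[0]=4≥4); i<j, swap → 4 4 7 5 7 5 4 4 7
j→6 (arr[6]=4≤4), i→1 (arr[1]=4≥4); i<j, swap → 4 4 7 5 7 5 4 4 7
j→1, i→2; i≥j, return j=1. arr = 4 4 7 5 7 5 4 4 7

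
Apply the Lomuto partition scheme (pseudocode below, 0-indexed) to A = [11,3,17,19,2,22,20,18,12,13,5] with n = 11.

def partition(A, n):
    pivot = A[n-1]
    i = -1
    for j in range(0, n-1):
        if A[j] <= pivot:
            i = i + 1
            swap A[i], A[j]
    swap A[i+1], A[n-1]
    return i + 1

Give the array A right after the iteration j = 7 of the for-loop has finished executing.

[3,2,17,19,11,22,20,18,12,13,5]

pivot=5, i=-1
j=0: 11>5, skip
j=1: 3≤5, i=0, swap(0,1) ⇒ [3,11,17,19,2,22,20,18,12,13,5]
j=2: 17>5, skip
j=3: 19>5, skip
j=4: 2≤5, i=1, swap(1,4) ⇒ [3,2,17,19,11,22,20,18,12,13,5]
j=5: 22>5, skip
j=6: 20>5, skip
j=7: 18>5, skip
(after j=7) A = [3,2,17,19,11,22,20,18,12,13,5]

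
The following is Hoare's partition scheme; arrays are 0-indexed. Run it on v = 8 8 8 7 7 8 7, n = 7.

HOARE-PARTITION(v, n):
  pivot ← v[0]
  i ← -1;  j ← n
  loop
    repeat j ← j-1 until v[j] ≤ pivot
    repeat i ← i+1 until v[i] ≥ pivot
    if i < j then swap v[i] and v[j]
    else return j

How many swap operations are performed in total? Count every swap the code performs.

3

pivot=8
j stops at 6 (7), i stops at 0 (8); swap ⇒ 7 8 8 7 7 8 8
j stops at 5 (8), i stops at 1 (8); swap ⇒ 7 8 8 7 7 8 8
j stops at 4 (7), i stops at 2 (8); swap ⇒ 7 8 7 7 8 8 8
j stops at 3, i stops at 4; i≥j ⇒ return 3. v=7 8 7 7 8 8 8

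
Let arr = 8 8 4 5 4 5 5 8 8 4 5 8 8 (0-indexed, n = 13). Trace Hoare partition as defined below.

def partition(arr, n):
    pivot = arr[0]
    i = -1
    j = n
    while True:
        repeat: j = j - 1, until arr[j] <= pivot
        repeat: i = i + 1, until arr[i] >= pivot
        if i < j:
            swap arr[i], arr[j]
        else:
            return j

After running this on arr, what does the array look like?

pivot=8
j stops at 12 (8), i stops at 0 (8); swap ⇒ 8 8 4 5 4 5 5 8 8 4 5 8 8
j stops at 11 (8), i stops at 1 (8); swap ⇒ 8 8 4 5 4 5 5 8 8 4 5 8 8
j stops at 10 (5), i stops at 7 (8); swap ⇒ 8 8 4 5 4 5 5 5 8 4 8 8 8
j stops at 9 (4), i stops at 8 (8); swap ⇒ 8 8 4 5 4 5 5 5 4 8 8 8 8
j stops at 8, i stops at 9; i≥j ⇒ return 8. arr=8 8 4 5 4 5 5 5 4 8 8 8 8

8 8 4 5 4 5 5 5 4 8 8 8 8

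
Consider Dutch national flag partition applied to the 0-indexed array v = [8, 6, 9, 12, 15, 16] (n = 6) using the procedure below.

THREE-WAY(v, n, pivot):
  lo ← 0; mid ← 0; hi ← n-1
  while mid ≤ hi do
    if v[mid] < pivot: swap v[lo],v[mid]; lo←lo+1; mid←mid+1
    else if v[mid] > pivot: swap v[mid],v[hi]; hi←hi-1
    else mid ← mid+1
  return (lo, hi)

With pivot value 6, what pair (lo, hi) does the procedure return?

lo=0 mid=0 hi=5
8>6: swap(0,5), hi=4 ⇒ [16, 6, 9, 12, 15, 8]
16>6: swap(0,4), hi=3 ⇒ [15, 6, 9, 12, 16, 8]
15>6: swap(0,3), hi=2 ⇒ [12, 6, 9, 15, 16, 8]
12>6: swap(0,2), hi=1 ⇒ [9, 6, 12, 15, 16, 8]
9>6: swap(0,1), hi=0 ⇒ [6, 9, 12, 15, 16, 8]
6=6: mid=1
done. lo=0 hi=0; v=[6, 9, 12, 15, 16, 8]

(0, 0)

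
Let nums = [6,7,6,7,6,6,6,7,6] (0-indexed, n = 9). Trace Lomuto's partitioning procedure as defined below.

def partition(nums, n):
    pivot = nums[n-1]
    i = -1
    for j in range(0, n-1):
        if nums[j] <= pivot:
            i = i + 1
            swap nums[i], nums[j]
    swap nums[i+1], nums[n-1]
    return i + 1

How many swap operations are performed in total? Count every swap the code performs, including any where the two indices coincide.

6

pivot=6, i=-1
j=0: 6≤6, i=0, swap(0,0) ⇒ [6,7,6,7,6,6,6,7,6]
j=1: 7>6, skip
j=2: 6≤6, i=1, swap(1,2) ⇒ [6,6,7,7,6,6,6,7,6]
j=3: 7>6, skip
j=4: 6≤6, i=2, swap(2,4) ⇒ [6,6,6,7,7,6,6,7,6]
j=5: 6≤6, i=3, swap(3,5) ⇒ [6,6,6,6,7,7,6,7,6]
j=6: 6≤6, i=4, swap(4,6) ⇒ [6,6,6,6,6,7,7,7,6]
j=7: 7>6, skip
swap(5,8) ⇒ [6,6,6,6,6,6,7,7,7]; return 5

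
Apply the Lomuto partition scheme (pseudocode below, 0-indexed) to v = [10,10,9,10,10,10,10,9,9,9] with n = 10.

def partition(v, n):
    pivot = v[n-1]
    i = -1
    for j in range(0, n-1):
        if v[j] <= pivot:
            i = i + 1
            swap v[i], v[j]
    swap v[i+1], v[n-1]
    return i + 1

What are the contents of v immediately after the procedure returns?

[9,9,9,9,10,10,10,10,10,10]

pivot = v[9] = 9; i = -1
j=0: v[0]=10 > 9 → no swap
j=1: v[1]=10 > 9 → no swap
j=2: v[2]=9 ≤ 9 → i=0, swap v[0],v[2] → [9,10,10,10,10,10,10,9,9,9]
j=3: v[3]=10 > 9 → no swap
j=4: v[4]=10 > 9 → no swap
j=5: v[5]=10 > 9 → no swap
j=6: v[6]=10 > 9 → no swap
j=7: v[7]=9 ≤ 9 → i=1, swap v[1],v[7] → [9,9,10,10,10,10,10,10,9,9]
j=8: v[8]=9 ≤ 9 → i=2, swap v[2],v[8] → [9,9,9,10,10,10,10,10,10,9]
final swap v[3],v[9] → [9,9,9,9,10,10,10,10,10,10]; return 3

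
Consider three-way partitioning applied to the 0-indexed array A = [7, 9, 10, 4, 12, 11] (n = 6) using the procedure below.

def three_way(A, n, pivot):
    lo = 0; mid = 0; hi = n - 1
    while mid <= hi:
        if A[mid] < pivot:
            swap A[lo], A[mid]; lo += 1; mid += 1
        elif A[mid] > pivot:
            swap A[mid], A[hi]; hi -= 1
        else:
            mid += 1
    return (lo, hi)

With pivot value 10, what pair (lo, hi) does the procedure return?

(3, 3)

pivot = 10; lo=0, mid=0, hi=5
A[mid]=7<10: swap A[0],A[0]; lo=1,mid=1 → [7, 9, 10, 4, 12, 11]
A[mid]=9<10: swap A[1],A[1]; lo=2,mid=2 → [7, 9, 10, 4, 12, 11]
A[mid]=10=10: mid=3
A[mid]=4<10: swap A[2],A[3]; lo=3,mid=4 → [7, 9, 4, 10, 12, 11]
A[mid]=12>10: swap A[4],A[5]; hi=4 → [7, 9, 4, 10, 11, 12]
A[mid]=11>10: swap A[4],A[4]; hi=3 → [7, 9, 4, 10, 11, 12]
end: lo=3, hi=3; A = [7, 9, 4, 10, 11, 12]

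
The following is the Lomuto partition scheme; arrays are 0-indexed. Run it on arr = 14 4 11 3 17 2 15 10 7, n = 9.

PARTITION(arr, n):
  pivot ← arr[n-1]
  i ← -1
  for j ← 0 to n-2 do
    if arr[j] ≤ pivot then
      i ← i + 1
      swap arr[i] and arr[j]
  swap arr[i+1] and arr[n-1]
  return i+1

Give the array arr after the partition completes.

4 3 2 7 17 11 15 10 14

pivot = arr[8] = 7; i = -1
j=0: arr[0]=14 > 7 → no swap
j=1: arr[1]=4 ≤ 7 → i=0, swap arr[0],arr[1] → 4 14 11 3 17 2 15 10 7
j=2: arr[2]=11 > 7 → no swap
j=3: arr[3]=3 ≤ 7 → i=1, swap arr[1],arr[3] → 4 3 11 14 17 2 15 10 7
j=4: arr[4]=17 > 7 → no swap
j=5: arr[5]=2 ≤ 7 → i=2, swap arr[2],arr[5] → 4 3 2 14 17 11 15 10 7
j=6: arr[6]=15 > 7 → no swap
j=7: arr[7]=10 > 7 → no swap
final swap arr[3],arr[8] → 4 3 2 7 17 11 15 10 14; return 3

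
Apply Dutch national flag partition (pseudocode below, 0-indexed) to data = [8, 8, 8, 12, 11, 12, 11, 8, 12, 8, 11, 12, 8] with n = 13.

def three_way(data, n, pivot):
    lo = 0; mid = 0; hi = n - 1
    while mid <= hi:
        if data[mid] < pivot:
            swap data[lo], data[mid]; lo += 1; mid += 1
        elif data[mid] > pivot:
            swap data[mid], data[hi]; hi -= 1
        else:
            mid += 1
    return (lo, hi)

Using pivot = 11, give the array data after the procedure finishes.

lo=0 mid=0 hi=12
8<11: swap(0,0), lo=1 mid=1 ⇒ [8, 8, 8, 12, 11, 12, 11, 8, 12, 8, 11, 12, 8]
8<11: swap(1,1), lo=2 mid=2 ⇒ [8, 8, 8, 12, 11, 12, 11, 8, 12, 8, 11, 12, 8]
8<11: swap(2,2), lo=3 mid=3 ⇒ [8, 8, 8, 12, 11, 12, 11, 8, 12, 8, 11, 12, 8]
12>11: swap(3,12), hi=11 ⇒ [8, 8, 8, 8, 11, 12, 11, 8, 12, 8, 11, 12, 12]
8<11: swap(3,3), lo=4 mid=4 ⇒ [8, 8, 8, 8, 11, 12, 11, 8, 12, 8, 11, 12, 12]
11=11: mid=5
12>11: swap(5,11), hi=10 ⇒ [8, 8, 8, 8, 11, 12, 11, 8, 12, 8, 11, 12, 12]
12>11: swap(5,10), hi=9 ⇒ [8, 8, 8, 8, 11, 11, 11, 8, 12, 8, 12, 12, 12]
11=11: mid=6
11=11: mid=7
8<11: swap(4,7), lo=5 mid=8 ⇒ [8, 8, 8, 8, 8, 11, 11, 11, 12, 8, 12, 12, 12]
12>11: swap(8,9), hi=8 ⇒ [8, 8, 8, 8, 8, 11, 11, 11, 8, 12, 12, 12, 12]
8<11: swap(5,8), lo=6 mid=9 ⇒ [8, 8, 8, 8, 8, 8, 11, 11, 11, 12, 12, 12, 12]
done. lo=6 hi=8; data=[8, 8, 8, 8, 8, 8, 11, 11, 11, 12, 12, 12, 12]

[8, 8, 8, 8, 8, 8, 11, 11, 11, 12, 12, 12, 12]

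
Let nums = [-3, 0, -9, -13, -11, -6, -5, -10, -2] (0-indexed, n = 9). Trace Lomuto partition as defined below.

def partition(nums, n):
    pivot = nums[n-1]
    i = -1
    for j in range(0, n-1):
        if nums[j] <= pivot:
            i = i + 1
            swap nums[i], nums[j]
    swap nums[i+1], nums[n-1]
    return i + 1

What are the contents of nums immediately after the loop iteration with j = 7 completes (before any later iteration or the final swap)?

pivot=-2, i=-1
j=0: -3≤-2, i=0, swap(0,0) ⇒ [-3, 0, -9, -13, -11, -6, -5, -10, -2]
j=1: 0>-2, skip
j=2: -9≤-2, i=1, swap(1,2) ⇒ [-3, -9, 0, -13, -11, -6, -5, -10, -2]
j=3: -13≤-2, i=2, swap(2,3) ⇒ [-3, -9, -13, 0, -11, -6, -5, -10, -2]
j=4: -11≤-2, i=3, swap(3,4) ⇒ [-3, -9, -13, -11, 0, -6, -5, -10, -2]
j=5: -6≤-2, i=4, swap(4,5) ⇒ [-3, -9, -13, -11, -6, 0, -5, -10, -2]
j=6: -5≤-2, i=5, swap(5,6) ⇒ [-3, -9, -13, -11, -6, -5, 0, -10, -2]
j=7: -10≤-2, i=6, swap(6,7) ⇒ [-3, -9, -13, -11, -6, -5, -10, 0, -2]
(after j=7) nums = [-3, -9, -13, -11, -6, -5, -10, 0, -2]

[-3, -9, -13, -11, -6, -5, -10, 0, -2]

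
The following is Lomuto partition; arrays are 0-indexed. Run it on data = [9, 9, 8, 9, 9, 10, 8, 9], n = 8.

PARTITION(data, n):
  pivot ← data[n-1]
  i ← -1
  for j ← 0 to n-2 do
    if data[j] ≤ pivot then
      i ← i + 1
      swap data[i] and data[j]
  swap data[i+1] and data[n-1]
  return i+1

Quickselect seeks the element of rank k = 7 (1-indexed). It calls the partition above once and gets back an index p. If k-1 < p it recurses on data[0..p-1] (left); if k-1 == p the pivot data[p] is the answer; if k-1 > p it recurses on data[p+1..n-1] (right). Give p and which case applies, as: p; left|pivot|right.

pivot = data[7] = 9; i = -1
j=0: data[0]=9 ≤ 9 → i=0, swap data[0],data[0] (no change) → [9, 9, 8, 9, 9, 10, 8, 9]
j=1: data[1]=9 ≤ 9 → i=1, swap data[1],data[1] (no change) → [9, 9, 8, 9, 9, 10, 8, 9]
j=2: data[2]=8 ≤ 9 → i=2, swap data[2],data[2] (no change) → [9, 9, 8, 9, 9, 10, 8, 9]
j=3: data[3]=9 ≤ 9 → i=3, swap data[3],data[3] (no change) → [9, 9, 8, 9, 9, 10, 8, 9]
j=4: data[4]=9 ≤ 9 → i=4, swap data[4],data[4] (no change) → [9, 9, 8, 9, 9, 10, 8, 9]
j=5: data[5]=10 > 9 → no swap
j=6: data[6]=8 ≤ 9 → i=5, swap data[5],data[6] → [9, 9, 8, 9, 9, 8, 10, 9]
final swap data[6],data[7] → [9, 9, 8, 9, 9, 8, 9, 10]; return 6
p = 6; k-1 = 6 == 6 ⇒ pivot

6; pivot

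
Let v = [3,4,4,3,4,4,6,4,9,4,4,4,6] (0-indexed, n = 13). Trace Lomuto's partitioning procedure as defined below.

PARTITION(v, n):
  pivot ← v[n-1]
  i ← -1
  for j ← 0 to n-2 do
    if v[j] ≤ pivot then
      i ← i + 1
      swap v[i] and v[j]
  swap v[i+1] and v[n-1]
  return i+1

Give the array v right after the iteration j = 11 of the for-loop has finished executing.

[3,4,4,3,4,4,6,4,4,4,4,9,6]

pivot=6, i=-1
j=0: 3≤6, i=0, swap(0,0) ⇒ [3,4,4,3,4,4,6,4,9,4,4,4,6]
j=1: 4≤6, i=1, swap(1,1) ⇒ [3,4,4,3,4,4,6,4,9,4,4,4,6]
j=2: 4≤6, i=2, swap(2,2) ⇒ [3,4,4,3,4,4,6,4,9,4,4,4,6]
j=3: 3≤6, i=3, swap(3,3) ⇒ [3,4,4,3,4,4,6,4,9,4,4,4,6]
j=4: 4≤6, i=4, swap(4,4) ⇒ [3,4,4,3,4,4,6,4,9,4,4,4,6]
j=5: 4≤6, i=5, swap(5,5) ⇒ [3,4,4,3,4,4,6,4,9,4,4,4,6]
j=6: 6≤6, i=6, swap(6,6) ⇒ [3,4,4,3,4,4,6,4,9,4,4,4,6]
j=7: 4≤6, i=7, swap(7,7) ⇒ [3,4,4,3,4,4,6,4,9,4,4,4,6]
j=8: 9>6, skip
j=9: 4≤6, i=8, swap(8,9) ⇒ [3,4,4,3,4,4,6,4,4,9,4,4,6]
j=10: 4≤6, i=9, swap(9,10) ⇒ [3,4,4,3,4,4,6,4,4,4,9,4,6]
j=11: 4≤6, i=10, swap(10,11) ⇒ [3,4,4,3,4,4,6,4,4,4,4,9,6]
(after j=11) v = [3,4,4,3,4,4,6,4,4,4,4,9,6]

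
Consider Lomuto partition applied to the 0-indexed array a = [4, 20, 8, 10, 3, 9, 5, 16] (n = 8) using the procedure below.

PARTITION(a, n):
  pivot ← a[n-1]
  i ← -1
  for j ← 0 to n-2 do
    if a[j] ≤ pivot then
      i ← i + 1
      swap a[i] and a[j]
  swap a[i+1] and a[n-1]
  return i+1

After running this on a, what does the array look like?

[4, 8, 10, 3, 9, 5, 16, 20]

pivot=16, i=-1
j=0: 4≤16, i=0, swap(0,0) ⇒ [4, 20, 8, 10, 3, 9, 5, 16]
j=1: 20>16, skip
j=2: 8≤16, i=1, swap(1,2) ⇒ [4, 8, 20, 10, 3, 9, 5, 16]
j=3: 10≤16, i=2, swap(2,3) ⇒ [4, 8, 10, 20, 3, 9, 5, 16]
j=4: 3≤16, i=3, swap(3,4) ⇒ [4, 8, 10, 3, 20, 9, 5, 16]
j=5: 9≤16, i=4, swap(4,5) ⇒ [4, 8, 10, 3, 9, 20, 5, 16]
j=6: 5≤16, i=5, swap(5,6) ⇒ [4, 8, 10, 3, 9, 5, 20, 16]
swap(6,7) ⇒ [4, 8, 10, 3, 9, 5, 16, 20]; return 6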